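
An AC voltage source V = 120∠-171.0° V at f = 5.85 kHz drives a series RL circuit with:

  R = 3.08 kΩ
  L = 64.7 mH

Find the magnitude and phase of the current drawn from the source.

Step 1 — Angular frequency: ω = 2π·f = 2π·5850 = 3.676e+04 rad/s.
Step 2 — Component impedances:
  R: Z = R = 3080 Ω
  L: Z = jωL = j·3.676e+04·0.0647 = 0 + j2378 Ω
Step 3 — Series combination: Z_total = R + L = 3080 + j2378 Ω = 3891∠37.7° Ω.
Step 4 — Source phasor: V = 120∠-171.0° V = -118.5 - j18.77 V.
Step 5 — Ohm's law: I = V / Z_total = (-118.5 - j18.77) / (3080 + j2378) = -0.02706 + j0.0148 A.
Step 6 — Convert to polar: |I| = 0.03084 A, ∠I = 151.3°.

I = 0.03084∠151.3° A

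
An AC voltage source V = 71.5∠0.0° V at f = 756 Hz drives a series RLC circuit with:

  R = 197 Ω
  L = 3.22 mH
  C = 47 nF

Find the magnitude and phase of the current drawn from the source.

Step 1 — Angular frequency: ω = 2π·f = 2π·756 = 4750 rad/s.
Step 2 — Component impedances:
  R: Z = R = 197 Ω
  L: Z = jωL = j·4750·0.00322 = 0 + j15.3 Ω
  C: Z = 1/(jωC) = -j/(ω·C) = 0 - j4479 Ω
Step 3 — Series combination: Z_total = R + L + C = 197 - j4464 Ω = 4468∠-87.5° Ω.
Step 4 — Source phasor: V = 71.5∠0.0° V = 71.5 V.
Step 5 — Ohm's law: I = V / Z_total = (71.5) / (197 - j4464) = 0.0007055 + j0.01599 A.
Step 6 — Convert to polar: |I| = 0.016 A, ∠I = 87.5°.

I = 0.016∠87.5° A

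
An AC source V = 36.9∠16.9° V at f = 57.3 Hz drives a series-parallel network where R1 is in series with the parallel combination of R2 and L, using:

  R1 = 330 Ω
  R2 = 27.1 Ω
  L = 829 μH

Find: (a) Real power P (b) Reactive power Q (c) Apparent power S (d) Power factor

Step 1 — Angular frequency: ω = 2π·f = 2π·57.3 = 360 rad/s.
Step 2 — Component impedances:
  R1: Z = R = 330 Ω
  R2: Z = R = 27.1 Ω
  L: Z = jωL = j·360·0.000829 = 0 + j0.2985 Ω
Step 3 — Parallel branch: R2 || L = 1/(1/R2 + 1/L) = 0.003287 + j0.2984 Ω.
Step 4 — Series with R1: Z_total = R1 + (R2 || L) = 330 + j0.2984 Ω = 330∠0.1° Ω.
Step 5 — Source phasor: V = 36.9∠16.9° V = 35.31 + j10.73 V.
Step 6 — Current: I = V / Z = 0.107 + j0.03241 A = 0.1118∠16.8° A.
Step 7 — Complex power: S = V·I* = 4.126 + j0.003731 VA.
Step 8 — Real power: P = Re(S) = 4.126 W.
Step 9 — Reactive power: Q = Im(S) = 0.003731 VAR.
Step 10 — Apparent power: |S| = 4.126 VA.
Step 11 — Power factor: PF = P/|S| = 1 (lagging).

(a) P = 4.126 W  (b) Q = 0.003731 VAR  (c) S = 4.126 VA  (d) PF = 1 (lagging)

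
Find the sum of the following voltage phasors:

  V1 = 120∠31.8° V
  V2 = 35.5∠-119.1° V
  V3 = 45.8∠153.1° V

Step 1 — Convert each phasor to rectangular form:
  V1 = 120·(cos(31.8°) + j·sin(31.8°)) = 102 + j63.23 V
  V2 = 35.5·(cos(-119.1°) + j·sin(-119.1°)) = -17.26 - j31.02 V
  V3 = 45.8·(cos(153.1°) + j·sin(153.1°)) = -40.84 + j20.72 V
Step 2 — Sum components: V_total = 43.88 + j52.94 V.
Step 3 — Convert to polar: |V_total| = 68.76 V, ∠V_total = 50.3°.

V_total = 68.76∠50.3° V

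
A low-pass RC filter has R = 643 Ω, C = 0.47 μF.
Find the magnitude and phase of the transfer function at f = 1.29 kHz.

Step 1 — Angular frequency: ω = 2π·1290 = 8105 rad/s.
Step 2 — Transfer function: H(jω) = 1/(1 + jωRC).
Step 3 — Denominator: 1 + jωRC = 1 + j·8105·643·4.7e-07 = 1 + j2.45.
Step 4 — H = 0.1429 - j0.3499.
Step 5 — Magnitude: |H| = 0.378 (-8.5 dB); phase: φ = -67.8°.

|H| = 0.378 (-8.5 dB), φ = -67.8°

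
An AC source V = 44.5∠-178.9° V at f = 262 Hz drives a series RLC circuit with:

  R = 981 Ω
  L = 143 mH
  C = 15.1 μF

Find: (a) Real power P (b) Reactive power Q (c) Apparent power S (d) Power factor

Step 1 — Angular frequency: ω = 2π·f = 2π·262 = 1646 rad/s.
Step 2 — Component impedances:
  R: Z = R = 981 Ω
  L: Z = jωL = j·1646·0.143 = 0 + j235.4 Ω
  C: Z = 1/(jωC) = -j/(ω·C) = 0 - j40.23 Ω
Step 3 — Series combination: Z_total = R + L + C = 981 + j195.2 Ω = 1000∠11.3° Ω.
Step 4 — Source phasor: V = 44.5∠-178.9° V = -44.49 - j0.8543 V.
Step 5 — Current: I = V / Z = -0.04379 + j0.007842 A = 0.04449∠169.8° A.
Step 6 — Complex power: S = V·I* = 1.942 + j0.3863 VA.
Step 7 — Real power: P = Re(S) = 1.942 W.
Step 8 — Reactive power: Q = Im(S) = 0.3863 VAR.
Step 9 — Apparent power: |S| = 1.98 VA.
Step 10 — Power factor: PF = P/|S| = 0.9808 (lagging).

(a) P = 1.942 W  (b) Q = 0.3863 VAR  (c) S = 1.98 VA  (d) PF = 0.9808 (lagging)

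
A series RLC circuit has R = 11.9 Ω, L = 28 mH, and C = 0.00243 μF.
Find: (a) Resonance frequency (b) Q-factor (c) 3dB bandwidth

Step 1 — Resonance condition Im(Z)=0 gives ω₀ = 1/√(LC).
Step 2 — ω₀ = 1/√(0.028·2.43e-09) = 1.212e+05 rad/s.
Step 3 — f₀ = ω₀/(2π) = 1.929e+04 Hz.
Step 4 — Series Q: Q = ω₀L/R = 1.212e+05·0.028/11.9 = 285.3.
Step 5 — 3dB bandwidth: Δω = ω₀/Q = 425 rad/s; BW = Δω/(2π) = 67.64 Hz.

(a) f₀ = 1.929e+04 Hz  (b) Q = 285.3  (c) BW = 67.64 Hz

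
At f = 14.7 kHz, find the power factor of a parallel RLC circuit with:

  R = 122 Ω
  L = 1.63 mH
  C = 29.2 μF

Step 1 — Angular frequency: ω = 2π·f = 2π·1.47e+04 = 9.236e+04 rad/s.
Step 2 — Component impedances:
  R: Z = R = 122 Ω
  L: Z = jωL = j·9.236e+04·0.00163 = 0 + j150.6 Ω
  C: Z = 1/(jωC) = -j/(ω·C) = 0 - j0.3708 Ω
Step 3 — Parallel combination: 1/Z_total = 1/R + 1/L + 1/C; Z_total = 0.001132 - j0.3717 Ω = 0.3717∠-89.8° Ω.
Step 4 — Power factor: PF = cos(φ) = Re(Z)/|Z| = 0.0011324/0.3717 = 0.003047.
Step 5 — Type: Im(Z) = -0.3717 ⇒ leading (phase φ = -89.8°).

PF = 0.003047 (leading, φ = -89.8°)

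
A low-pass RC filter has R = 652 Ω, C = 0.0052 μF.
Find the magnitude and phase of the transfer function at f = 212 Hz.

Step 1 — Angular frequency: ω = 2π·212 = 1332 rad/s.
Step 2 — Transfer function: H(jω) = 1/(1 + jωRC).
Step 3 — Denominator: 1 + jωRC = 1 + j·1332·652·5.2e-09 = 1 + j0.004516.
Step 4 — H = 1 - j0.004516.
Step 5 — Magnitude: |H| = 1 (-0.0 dB); phase: φ = -0.3°.

|H| = 1 (-0.0 dB), φ = -0.3°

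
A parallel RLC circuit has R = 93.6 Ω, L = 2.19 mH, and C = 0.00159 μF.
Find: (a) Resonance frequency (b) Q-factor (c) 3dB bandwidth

Step 1 — Resonance: ω₀ = 1/√(LC) = 1/√(0.00219·1.59e-09) = 5.359e+05 rad/s.
Step 2 — f₀ = ω₀/(2π) = 8.529e+04 Hz.
Step 3 — Parallel Q: Q = R/(ω₀L) = 93.6/(5.359e+05·0.00219) = 0.07975.
Step 4 — Bandwidth: Δω = ω₀/Q = 6.719e+06 rad/s; BW = Δω/(2π) = 1.069e+06 Hz.

(a) f₀ = 8.529e+04 Hz  (b) Q = 0.07975  (c) BW = 1.069e+06 Hz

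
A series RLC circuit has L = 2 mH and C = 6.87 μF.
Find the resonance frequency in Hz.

Step 1 — Resonance condition Im(Z)=0 gives ω₀ = 1/√(LC).
Step 2 — ω₀ = 1/√(0.002·6.87e-06) = 8531 rad/s.
Step 3 — f₀ = ω₀/(2π) = 1358 Hz.

f₀ = 1358 Hz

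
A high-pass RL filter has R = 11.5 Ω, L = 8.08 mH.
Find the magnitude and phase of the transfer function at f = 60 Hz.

Step 1 — Angular frequency: ω = 2π·60 = 377 rad/s.
Step 2 — Transfer function: H(jω) = jωL/(R + jωL).
Step 3 — Numerator jωL = j·3.046; denominator R + jωL = 11.5 + j3.046.
Step 4 — H = 0.06556 + j0.2475.
Step 5 — Magnitude: |H| = 0.256 (-11.8 dB); phase: φ = 75.2°.

|H| = 0.256 (-11.8 dB), φ = 75.2°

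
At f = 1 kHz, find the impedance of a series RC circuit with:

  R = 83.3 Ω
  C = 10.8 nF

Step 1 — Angular frequency: ω = 2π·f = 2π·1000 = 6283 rad/s.
Step 2 — Component impedances:
  R: Z = R = 83.3 Ω
  C: Z = 1/(jωC) = -j/(ω·C) = 0 - j1.474e+04 Ω
Step 3 — Series combination: Z_total = R + C = 83.3 - j1.474e+04 Ω = 1.474e+04∠-89.7° Ω.

Z = 83.3 - j1.474e+04 Ω = 1.474e+04∠-89.7° Ω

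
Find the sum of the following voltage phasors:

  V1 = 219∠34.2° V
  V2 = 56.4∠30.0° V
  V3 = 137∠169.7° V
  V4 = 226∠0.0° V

Step 1 — Convert each phasor to rectangular form:
  V1 = 219·(cos(34.2°) + j·sin(34.2°)) = 181.1 + j123.1 V
  V2 = 56.4·(cos(30.0°) + j·sin(30.0°)) = 48.84 + j28.2 V
  V3 = 137·(cos(169.7°) + j·sin(169.7°)) = -134.8 + j24.5 V
  V4 = 226·(cos(0.0°) + j·sin(0.0°)) = 226 V
Step 2 — Sum components: V_total = 321.2 + j175.8 V.
Step 3 — Convert to polar: |V_total| = 366.1 V, ∠V_total = 28.7°.

V_total = 366.1∠28.7° V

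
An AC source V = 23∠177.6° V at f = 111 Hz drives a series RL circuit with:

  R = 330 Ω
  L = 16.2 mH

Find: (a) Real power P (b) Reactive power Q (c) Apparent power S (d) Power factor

Step 1 — Angular frequency: ω = 2π·f = 2π·111 = 697.4 rad/s.
Step 2 — Component impedances:
  R: Z = R = 330 Ω
  L: Z = jωL = j·697.4·0.0162 = 0 + j11.3 Ω
Step 3 — Series combination: Z_total = R + L = 330 + j11.3 Ω = 330.2∠2.0° Ω.
Step 4 — Source phasor: V = 23∠177.6° V = -22.98 + j0.9631 V.
Step 5 — Current: I = V / Z = -0.06945 + j0.005297 A = 0.06966∠175.6° A.
Step 6 — Complex power: S = V·I* = 1.601 + j0.05482 VA.
Step 7 — Real power: P = Re(S) = 1.601 W.
Step 8 — Reactive power: Q = Im(S) = 0.05482 VAR.
Step 9 — Apparent power: |S| = 1.602 VA.
Step 10 — Power factor: PF = P/|S| = 0.9994 (lagging).

(a) P = 1.601 W  (b) Q = 0.05482 VAR  (c) S = 1.602 VA  (d) PF = 0.9994 (lagging)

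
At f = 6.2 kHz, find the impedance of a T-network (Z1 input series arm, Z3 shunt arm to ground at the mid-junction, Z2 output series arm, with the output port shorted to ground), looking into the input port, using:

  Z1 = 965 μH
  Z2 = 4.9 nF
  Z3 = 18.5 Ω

Step 1 — Angular frequency: ω = 2π·f = 2π·6200 = 3.896e+04 rad/s.
Step 2 — Component impedances:
  Z1: Z = jωL = j·3.896e+04·0.000965 = 0 + j37.59 Ω
  Z2: Z = 1/(jωC) = -j/(ω·C) = 0 - j5239 Ω
  Z3: Z = R = 18.5 Ω
Step 3 — With the output port shorted to ground, the output series arm Z2 runs from the junction to ground; the shunt arm Z3 also runs from the junction to ground. They appear in parallel: Z3 || Z2 = 18.5 - j0.06533 Ω.
Step 4 — Series with input arm Z1: Z_in = Z1 + (Z3 || Z2) = 18.5 + j37.53 Ω = 41.84∠63.8° Ω.

Z = 18.5 + j37.53 Ω = 41.84∠63.8° Ω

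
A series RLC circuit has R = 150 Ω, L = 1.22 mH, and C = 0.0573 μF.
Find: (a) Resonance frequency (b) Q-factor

Step 1 — Resonance condition Im(Z)=0 gives ω₀ = 1/√(LC).
Step 2 — ω₀ = 1/√(0.00122·5.73e-08) = 1.196e+05 rad/s.
Step 3 — f₀ = ω₀/(2π) = 1.904e+04 Hz.
Step 4 — Series Q: Q = ω₀L/R = 1.196e+05·0.00122/150 = 0.9728.

(a) f₀ = 1.904e+04 Hz  (b) Q = 0.9728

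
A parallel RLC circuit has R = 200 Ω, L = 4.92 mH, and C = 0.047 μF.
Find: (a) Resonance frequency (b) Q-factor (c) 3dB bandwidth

Step 1 — Resonance: ω₀ = 1/√(LC) = 1/√(0.00492·4.7e-08) = 6.576e+04 rad/s.
Step 2 — f₀ = ω₀/(2π) = 1.047e+04 Hz.
Step 3 — Parallel Q: Q = R/(ω₀L) = 200/(6.576e+04·0.00492) = 0.6182.
Step 4 — Bandwidth: Δω = ω₀/Q = 1.064e+05 rad/s; BW = Δω/(2π) = 1.693e+04 Hz.

(a) f₀ = 1.047e+04 Hz  (b) Q = 0.6182  (c) BW = 1.693e+04 Hz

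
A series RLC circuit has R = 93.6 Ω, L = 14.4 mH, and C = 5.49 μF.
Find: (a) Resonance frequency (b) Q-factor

Step 1 — Resonance condition Im(Z)=0 gives ω₀ = 1/√(LC).
Step 2 — ω₀ = 1/√(0.0144·5.49e-06) = 3557 rad/s.
Step 3 — f₀ = ω₀/(2π) = 566 Hz.
Step 4 — Series Q: Q = ω₀L/R = 3557·0.0144/93.6 = 0.5472.

(a) f₀ = 566 Hz  (b) Q = 0.5472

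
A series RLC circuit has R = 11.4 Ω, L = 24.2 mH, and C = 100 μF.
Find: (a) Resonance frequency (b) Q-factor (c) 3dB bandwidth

Step 1 — Resonance condition Im(Z)=0 gives ω₀ = 1/√(LC).
Step 2 — ω₀ = 1/√(0.0242·0.0001) = 642.8 rad/s.
Step 3 — f₀ = ω₀/(2π) = 102.3 Hz.
Step 4 — Series Q: Q = ω₀L/R = 642.8·0.0242/11.4 = 1.365.
Step 5 — 3dB bandwidth: Δω = ω₀/Q = 471.1 rad/s; BW = Δω/(2π) = 74.97 Hz.

(a) f₀ = 102.3 Hz  (b) Q = 1.365  (c) BW = 74.97 Hz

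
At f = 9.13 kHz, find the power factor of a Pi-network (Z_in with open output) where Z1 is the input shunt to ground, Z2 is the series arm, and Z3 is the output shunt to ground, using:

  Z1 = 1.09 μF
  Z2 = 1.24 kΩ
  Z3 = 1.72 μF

Step 1 — Angular frequency: ω = 2π·f = 2π·9130 = 5.737e+04 rad/s.
Step 2 — Component impedances:
  Z1: Z = 1/(jωC) = -j/(ω·C) = 0 - j15.99 Ω
  Z2: Z = R = 1240 Ω
  Z3: Z = 1/(jωC) = -j/(ω·C) = 0 - j10.13 Ω
Step 3 — With open output, the series arm Z2 and the output shunt Z3 appear in series to ground: Z2 + Z3 = 1240 - j10.13 Ω.
Step 4 — Parallel with input shunt Z1: Z_in = Z1 || (Z2 + Z3) = 0.2062 - j15.99 Ω = 15.99∠-89.3° Ω.
Step 5 — Power factor: PF = cos(φ) = Re(Z)/|Z| = 0.20617/15.99 = 0.01289.
Step 6 — Type: Im(Z) = -15.99 ⇒ leading (phase φ = -89.3°).

PF = 0.01289 (leading, φ = -89.3°)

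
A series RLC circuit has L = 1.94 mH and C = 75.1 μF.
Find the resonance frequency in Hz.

Step 1 — Resonance condition Im(Z)=0 gives ω₀ = 1/√(LC).
Step 2 — ω₀ = 1/√(0.00194·7.51e-05) = 2620 rad/s.
Step 3 — f₀ = ω₀/(2π) = 417 Hz.

f₀ = 417 Hz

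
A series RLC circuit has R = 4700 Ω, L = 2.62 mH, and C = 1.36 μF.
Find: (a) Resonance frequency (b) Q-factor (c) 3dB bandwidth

Step 1 — Resonance condition Im(Z)=0 gives ω₀ = 1/√(LC).
Step 2 — ω₀ = 1/√(0.00262·1.36e-06) = 1.675e+04 rad/s.
Step 3 — f₀ = ω₀/(2π) = 2666 Hz.
Step 4 — Series Q: Q = ω₀L/R = 1.675e+04·0.00262/4700 = 0.009339.
Step 5 — 3dB bandwidth: Δω = ω₀/Q = 1.794e+06 rad/s; BW = Δω/(2π) = 2.855e+05 Hz.

(a) f₀ = 2666 Hz  (b) Q = 0.009339  (c) BW = 2.855e+05 Hz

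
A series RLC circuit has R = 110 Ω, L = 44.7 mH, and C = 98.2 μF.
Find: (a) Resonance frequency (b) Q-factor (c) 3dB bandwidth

Step 1 — Resonance condition Im(Z)=0 gives ω₀ = 1/√(LC).
Step 2 — ω₀ = 1/√(0.0447·9.82e-05) = 477.3 rad/s.
Step 3 — f₀ = ω₀/(2π) = 75.96 Hz.
Step 4 — Series Q: Q = ω₀L/R = 477.3·0.0447/110 = 0.194.
Step 5 — 3dB bandwidth: Δω = ω₀/Q = 2461 rad/s; BW = Δω/(2π) = 391.7 Hz.

(a) f₀ = 75.96 Hz  (b) Q = 0.194  (c) BW = 391.7 Hz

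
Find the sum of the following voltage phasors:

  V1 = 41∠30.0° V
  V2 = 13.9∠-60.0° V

Step 1 — Convert each phasor to rectangular form:
  V1 = 41·(cos(30.0°) + j·sin(30.0°)) = 35.51 + j20.5 V
  V2 = 13.9·(cos(-60.0°) + j·sin(-60.0°)) = 6.95 - j12.04 V
Step 2 — Sum components: V_total = 42.46 + j8.462 V.
Step 3 — Convert to polar: |V_total| = 43.29 V, ∠V_total = 11.3°.

V_total = 43.29∠11.3° V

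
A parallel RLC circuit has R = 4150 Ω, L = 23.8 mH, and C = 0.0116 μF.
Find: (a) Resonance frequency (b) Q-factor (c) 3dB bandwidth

Step 1 — Resonance: ω₀ = 1/√(LC) = 1/√(0.0238·1.16e-08) = 6.018e+04 rad/s.
Step 2 — f₀ = ω₀/(2π) = 9579 Hz.
Step 3 — Parallel Q: Q = R/(ω₀L) = 4150/(6.018e+04·0.0238) = 2.897.
Step 4 — Bandwidth: Δω = ω₀/Q = 2.077e+04 rad/s; BW = Δω/(2π) = 3306 Hz.

(a) f₀ = 9579 Hz  (b) Q = 2.897  (c) BW = 3306 Hz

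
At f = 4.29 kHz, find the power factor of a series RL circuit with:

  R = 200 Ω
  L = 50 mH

Step 1 — Angular frequency: ω = 2π·f = 2π·4290 = 2.695e+04 rad/s.
Step 2 — Component impedances:
  R: Z = R = 200 Ω
  L: Z = jωL = j·2.695e+04·0.05 = 0 + j1348 Ω
Step 3 — Series combination: Z_total = R + L = 200 + j1348 Ω = 1363∠81.6° Ω.
Step 4 — Power factor: PF = cos(φ) = Re(Z)/|Z| = 200/1362.5 = 0.1468.
Step 5 — Type: Im(Z) = 1348 ⇒ lagging (phase φ = 81.6°).

PF = 0.1468 (lagging, φ = 81.6°)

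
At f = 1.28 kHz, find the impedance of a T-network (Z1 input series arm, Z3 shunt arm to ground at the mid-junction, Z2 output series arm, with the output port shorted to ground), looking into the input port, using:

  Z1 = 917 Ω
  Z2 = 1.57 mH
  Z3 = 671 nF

Step 1 — Angular frequency: ω = 2π·f = 2π·1280 = 8042 rad/s.
Step 2 — Component impedances:
  Z1: Z = R = 917 Ω
  Z2: Z = jωL = j·8042·0.00157 = 0 + j12.63 Ω
  Z3: Z = 1/(jωC) = -j/(ω·C) = 0 - j185.3 Ω
Step 3 — With the output port shorted to ground, the output series arm Z2 runs from the junction to ground; the shunt arm Z3 also runs from the junction to ground. They appear in parallel: Z3 || Z2 = 0 + j13.55 Ω.
Step 4 — Series with input arm Z1: Z_in = Z1 + (Z3 || Z2) = 917 + j13.55 Ω = 917.1∠0.8° Ω.

Z = 917 + j13.55 Ω = 917.1∠0.8° Ω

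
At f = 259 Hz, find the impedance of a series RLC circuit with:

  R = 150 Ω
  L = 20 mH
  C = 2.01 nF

Step 1 — Angular frequency: ω = 2π·f = 2π·259 = 1627 rad/s.
Step 2 — Component impedances:
  R: Z = R = 150 Ω
  L: Z = jωL = j·1627·0.02 = 0 + j32.55 Ω
  C: Z = 1/(jωC) = -j/(ω·C) = 0 - j3.057e+05 Ω
Step 3 — Series combination: Z_total = R + L + C = 150 - j3.057e+05 Ω = 3.057e+05∠-90.0° Ω.

Z = 150 - j3.057e+05 Ω = 3.057e+05∠-90.0° Ω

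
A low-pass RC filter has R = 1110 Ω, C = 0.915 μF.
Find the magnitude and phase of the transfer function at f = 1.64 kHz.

Step 1 — Angular frequency: ω = 2π·1640 = 1.03e+04 rad/s.
Step 2 — Transfer function: H(jω) = 1/(1 + jωRC).
Step 3 — Denominator: 1 + jωRC = 1 + j·1.03e+04·1110·9.15e-07 = 1 + j10.47.
Step 4 — H = 0.009047 - j0.09469.
Step 5 — Magnitude: |H| = 0.09512 (-20.4 dB); phase: φ = -84.5°.

|H| = 0.09512 (-20.4 dB), φ = -84.5°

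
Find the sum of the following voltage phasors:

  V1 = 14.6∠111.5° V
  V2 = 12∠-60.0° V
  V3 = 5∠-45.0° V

Step 1 — Convert each phasor to rectangular form:
  V1 = 14.6·(cos(111.5°) + j·sin(111.5°)) = -5.351 + j13.58 V
  V2 = 12·(cos(-60.0°) + j·sin(-60.0°)) = 6 - j10.39 V
  V3 = 5·(cos(-45.0°) + j·sin(-45.0°)) = 3.536 - j3.536 V
Step 2 — Sum components: V_total = 4.185 - j0.3437 V.
Step 3 — Convert to polar: |V_total| = 4.199 V, ∠V_total = -4.7°.

V_total = 4.199∠-4.7° V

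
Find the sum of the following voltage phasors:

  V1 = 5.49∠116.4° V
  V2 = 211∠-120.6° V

Step 1 — Convert each phasor to rectangular form:
  V1 = 5.49·(cos(116.4°) + j·sin(116.4°)) = -2.441 + j4.917 V
  V2 = 211·(cos(-120.6°) + j·sin(-120.6°)) = -107.4 - j181.6 V
Step 2 — Sum components: V_total = -109.8 - j176.7 V.
Step 3 — Convert to polar: |V_total| = 208.1 V, ∠V_total = -121.9°.

V_total = 208.1∠-121.9° V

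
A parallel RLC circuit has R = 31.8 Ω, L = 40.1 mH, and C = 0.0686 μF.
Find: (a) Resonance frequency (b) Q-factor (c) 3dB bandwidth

Step 1 — Resonance: ω₀ = 1/√(LC) = 1/√(0.0401·6.86e-08) = 1.907e+04 rad/s.
Step 2 — f₀ = ω₀/(2π) = 3034 Hz.
Step 3 — Parallel Q: Q = R/(ω₀L) = 31.8/(1.907e+04·0.0401) = 0.04159.
Step 4 — Bandwidth: Δω = ω₀/Q = 4.584e+05 rad/s; BW = Δω/(2π) = 7.296e+04 Hz.

(a) f₀ = 3034 Hz  (b) Q = 0.04159  (c) BW = 7.296e+04 Hz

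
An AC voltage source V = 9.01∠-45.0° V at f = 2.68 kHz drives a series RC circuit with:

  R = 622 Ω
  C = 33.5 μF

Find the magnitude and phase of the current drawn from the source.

Step 1 — Angular frequency: ω = 2π·f = 2π·2680 = 1.684e+04 rad/s.
Step 2 — Component impedances:
  R: Z = R = 622 Ω
  C: Z = 1/(jωC) = -j/(ω·C) = 0 - j1.773 Ω
Step 3 — Series combination: Z_total = R + C = 622 - j1.773 Ω = 622∠-0.2° Ω.
Step 4 — Source phasor: V = 9.01∠-45.0° V = 6.371 - j6.371 V.
Step 5 — Ohm's law: I = V / Z_total = (6.371 - j6.371) / (622 - j1.773) = 0.01027 - j0.01021 A.
Step 6 — Convert to polar: |I| = 0.01449 A, ∠I = -44.8°.

I = 0.01449∠-44.8° A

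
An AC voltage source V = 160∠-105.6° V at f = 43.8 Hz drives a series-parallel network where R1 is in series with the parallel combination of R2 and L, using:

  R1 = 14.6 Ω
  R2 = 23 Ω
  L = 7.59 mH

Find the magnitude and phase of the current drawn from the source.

Step 1 — Angular frequency: ω = 2π·f = 2π·43.8 = 275.2 rad/s.
Step 2 — Component impedances:
  R1: Z = R = 14.6 Ω
  R2: Z = R = 23 Ω
  L: Z = jωL = j·275.2·0.00759 = 0 + j2.089 Ω
Step 3 — Parallel branch: R2 || L = 1/(1/R2 + 1/L) = 0.1881 + j2.072 Ω.
Step 4 — Series with R1: Z_total = R1 + (R2 || L) = 14.79 + j2.072 Ω = 14.93∠8.0° Ω.
Step 5 — Source phasor: V = 160∠-105.6° V = -43.03 - j154.1 V.
Step 6 — Ohm's law: I = V / Z_total = (-43.03 - j154.1) / (14.79 + j2.072) = -4.285 - j9.821 A.
Step 7 — Convert to polar: |I| = 10.71 A, ∠I = -113.6°.

I = 10.71∠-113.6° A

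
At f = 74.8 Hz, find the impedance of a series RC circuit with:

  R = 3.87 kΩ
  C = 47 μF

Step 1 — Angular frequency: ω = 2π·f = 2π·74.8 = 470 rad/s.
Step 2 — Component impedances:
  R: Z = R = 3870 Ω
  C: Z = 1/(jωC) = -j/(ω·C) = 0 - j45.27 Ω
Step 3 — Series combination: Z_total = R + C = 3870 - j45.27 Ω = 3870∠-0.7° Ω.

Z = 3870 - j45.27 Ω = 3870∠-0.7° Ω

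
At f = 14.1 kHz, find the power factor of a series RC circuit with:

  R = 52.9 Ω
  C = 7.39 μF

Step 1 — Angular frequency: ω = 2π·f = 2π·1.41e+04 = 8.859e+04 rad/s.
Step 2 — Component impedances:
  R: Z = R = 52.9 Ω
  C: Z = 1/(jωC) = -j/(ω·C) = 0 - j1.527 Ω
Step 3 — Series combination: Z_total = R + C = 52.9 - j1.527 Ω = 52.92∠-1.7° Ω.
Step 4 — Power factor: PF = cos(φ) = Re(Z)/|Z| = 52.9/52.92 = 0.9996.
Step 5 — Type: Im(Z) = -1.527 ⇒ leading (phase φ = -1.7°).

PF = 0.9996 (leading, φ = -1.7°)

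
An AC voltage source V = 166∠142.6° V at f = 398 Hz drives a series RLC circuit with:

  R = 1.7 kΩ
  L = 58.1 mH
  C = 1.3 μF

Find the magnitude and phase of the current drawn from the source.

Step 1 — Angular frequency: ω = 2π·f = 2π·398 = 2501 rad/s.
Step 2 — Component impedances:
  R: Z = R = 1700 Ω
  L: Z = jωL = j·2501·0.0581 = 0 + j145.3 Ω
  C: Z = 1/(jωC) = -j/(ω·C) = 0 - j307.6 Ω
Step 3 — Series combination: Z_total = R + L + C = 1700 - j162.3 Ω = 1708∠-5.5° Ω.
Step 4 — Source phasor: V = 166∠142.6° V = -131.9 + j100.8 V.
Step 5 — Ohm's law: I = V / Z_total = (-131.9 + j100.8) / (1700 - j162.3) = -0.08248 + j0.05143 A.
Step 6 — Convert to polar: |I| = 0.0972 A, ∠I = 148.1°.

I = 0.0972∠148.1° A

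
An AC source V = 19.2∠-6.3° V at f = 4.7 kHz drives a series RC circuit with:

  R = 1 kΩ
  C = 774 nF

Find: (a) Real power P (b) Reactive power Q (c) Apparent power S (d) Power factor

Step 1 — Angular frequency: ω = 2π·f = 2π·4700 = 2.953e+04 rad/s.
Step 2 — Component impedances:
  R: Z = R = 1000 Ω
  C: Z = 1/(jωC) = -j/(ω·C) = 0 - j43.75 Ω
Step 3 — Series combination: Z_total = R + C = 1000 - j43.75 Ω = 1001∠-2.5° Ω.
Step 4 — Source phasor: V = 19.2∠-6.3° V = 19.08 - j2.107 V.
Step 5 — Current: I = V / Z = 0.01914 - j0.00127 A = 0.01918∠-3.8° A.
Step 6 — Complex power: S = V·I* = 0.3679 - j0.0161 VA.
Step 7 — Real power: P = Re(S) = 0.3679 W.
Step 8 — Reactive power: Q = Im(S) = -0.0161 VAR.
Step 9 — Apparent power: |S| = 0.3683 VA.
Step 10 — Power factor: PF = P/|S| = 0.999 (leading).

(a) P = 0.3679 W  (b) Q = -0.0161 VAR  (c) S = 0.3683 VA  (d) PF = 0.999 (leading)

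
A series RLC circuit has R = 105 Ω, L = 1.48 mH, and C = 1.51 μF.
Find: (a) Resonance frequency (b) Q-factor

Step 1 — Resonance condition Im(Z)=0 gives ω₀ = 1/√(LC).
Step 2 — ω₀ = 1/√(0.00148·1.51e-06) = 2.115e+04 rad/s.
Step 3 — f₀ = ω₀/(2π) = 3367 Hz.
Step 4 — Series Q: Q = ω₀L/R = 2.115e+04·0.00148/105 = 0.2982.

(a) f₀ = 3367 Hz  (b) Q = 0.2982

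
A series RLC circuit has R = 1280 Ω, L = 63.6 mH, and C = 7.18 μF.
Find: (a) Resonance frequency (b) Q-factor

Step 1 — Resonance condition Im(Z)=0 gives ω₀ = 1/√(LC).
Step 2 — ω₀ = 1/√(0.0636·7.18e-06) = 1480 rad/s.
Step 3 — f₀ = ω₀/(2π) = 235.5 Hz.
Step 4 — Series Q: Q = ω₀L/R = 1480·0.0636/1280 = 0.07353.

(a) f₀ = 235.5 Hz  (b) Q = 0.07353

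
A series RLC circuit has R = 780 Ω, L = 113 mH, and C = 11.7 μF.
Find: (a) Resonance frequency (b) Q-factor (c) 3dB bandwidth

Step 1 — Resonance condition Im(Z)=0 gives ω₀ = 1/√(LC).
Step 2 — ω₀ = 1/√(0.113·1.17e-05) = 869.7 rad/s.
Step 3 — f₀ = ω₀/(2π) = 138.4 Hz.
Step 4 — Series Q: Q = ω₀L/R = 869.7·0.113/780 = 0.126.
Step 5 — 3dB bandwidth: Δω = ω₀/Q = 6903 rad/s; BW = Δω/(2π) = 1099 Hz.

(a) f₀ = 138.4 Hz  (b) Q = 0.126  (c) BW = 1099 Hz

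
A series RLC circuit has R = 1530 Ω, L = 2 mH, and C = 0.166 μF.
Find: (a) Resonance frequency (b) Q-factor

Step 1 — Resonance condition Im(Z)=0 gives ω₀ = 1/√(LC).
Step 2 — ω₀ = 1/√(0.002·1.66e-07) = 5.488e+04 rad/s.
Step 3 — f₀ = ω₀/(2π) = 8735 Hz.
Step 4 — Series Q: Q = ω₀L/R = 5.488e+04·0.002/1530 = 0.07174.

(a) f₀ = 8735 Hz  (b) Q = 0.07174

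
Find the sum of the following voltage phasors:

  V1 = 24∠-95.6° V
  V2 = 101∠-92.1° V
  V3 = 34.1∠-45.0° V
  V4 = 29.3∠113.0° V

Step 1 — Convert each phasor to rectangular form:
  V1 = 24·(cos(-95.6°) + j·sin(-95.6°)) = -2.342 - j23.89 V
  V2 = 101·(cos(-92.1°) + j·sin(-92.1°)) = -3.701 - j100.9 V
  V3 = 34.1·(cos(-45.0°) + j·sin(-45.0°)) = 24.11 - j24.11 V
  V4 = 29.3·(cos(113.0°) + j·sin(113.0°)) = -11.45 + j26.97 V
Step 2 — Sum components: V_total = 6.621 - j122 V.
Step 3 — Convert to polar: |V_total| = 122.1 V, ∠V_total = -86.9°.

V_total = 122.1∠-86.9° V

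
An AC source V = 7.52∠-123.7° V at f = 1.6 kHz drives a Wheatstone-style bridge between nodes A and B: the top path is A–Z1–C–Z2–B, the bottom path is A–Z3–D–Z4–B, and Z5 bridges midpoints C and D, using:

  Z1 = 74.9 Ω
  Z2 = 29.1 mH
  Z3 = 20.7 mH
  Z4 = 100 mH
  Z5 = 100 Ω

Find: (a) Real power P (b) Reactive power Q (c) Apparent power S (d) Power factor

Step 1 — Angular frequency: ω = 2π·f = 2π·1600 = 1.005e+04 rad/s.
Step 2 — Component impedances:
  Z1: Z = R = 74.9 Ω
  Z2: Z = jωL = j·1.005e+04·0.0291 = 0 + j292.5 Ω
  Z3: Z = jωL = j·1.005e+04·0.0207 = 0 + j208.1 Ω
  Z4: Z = jωL = j·1.005e+04·0.1 = 0 + j1005 Ω
  Z5: Z = R = 100 Ω
Step 3 — Bridge requires nodal analysis (the Z5 bridge couples midpoints C and D, so the two paths cannot be reduced to a simple series/parallel combination). Setting node B to ground and injecting 1 A at node A, the 3-node admittance system at A, C, D solves to V_A = Z_AB = 57.56 + j252.8 Ω = 259.2∠77.2° Ω.
Step 4 — Source phasor: V = 7.52∠-123.7° V = -4.172 - j6.256 V.
Step 5 — Current: I = V / Z = -0.0271 + j0.01033 A = 0.02901∠159.1° A.
Step 6 — Complex power: S = V·I* = 0.04843 + j0.2127 VA.
Step 7 — Real power: P = Re(S) = 0.04843 W.
Step 8 — Reactive power: Q = Im(S) = 0.2127 VAR.
Step 9 — Apparent power: |S| = 0.2181 VA.
Step 10 — Power factor: PF = P/|S| = 0.222 (lagging).

(a) P = 0.04843 W  (b) Q = 0.2127 VAR  (c) S = 0.2181 VA  (d) PF = 0.222 (lagging)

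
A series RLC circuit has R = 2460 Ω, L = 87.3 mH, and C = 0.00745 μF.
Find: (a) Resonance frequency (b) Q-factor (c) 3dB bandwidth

Step 1 — Resonance condition Im(Z)=0 gives ω₀ = 1/√(LC).
Step 2 — ω₀ = 1/√(0.0873·7.45e-09) = 3.921e+04 rad/s.
Step 3 — f₀ = ω₀/(2π) = 6241 Hz.
Step 4 — Series Q: Q = ω₀L/R = 3.921e+04·0.0873/2460 = 1.392.
Step 5 — 3dB bandwidth: Δω = ω₀/Q = 2.818e+04 rad/s; BW = Δω/(2π) = 4485 Hz.

(a) f₀ = 6241 Hz  (b) Q = 1.392  (c) BW = 4485 Hz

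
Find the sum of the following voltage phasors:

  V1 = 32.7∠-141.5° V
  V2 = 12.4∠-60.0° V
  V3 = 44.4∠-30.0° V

Step 1 — Convert each phasor to rectangular form:
  V1 = 32.7·(cos(-141.5°) + j·sin(-141.5°)) = -25.59 - j20.36 V
  V2 = 12.4·(cos(-60.0°) + j·sin(-60.0°)) = 6.2 - j10.74 V
  V3 = 44.4·(cos(-30.0°) + j·sin(-30.0°)) = 38.45 - j22.2 V
Step 2 — Sum components: V_total = 19.06 - j53.29 V.
Step 3 — Convert to polar: |V_total| = 56.6 V, ∠V_total = -70.3°.

V_total = 56.6∠-70.3° V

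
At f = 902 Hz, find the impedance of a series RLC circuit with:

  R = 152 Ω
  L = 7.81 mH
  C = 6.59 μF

Step 1 — Angular frequency: ω = 2π·f = 2π·902 = 5667 rad/s.
Step 2 — Component impedances:
  R: Z = R = 152 Ω
  L: Z = jωL = j·5667·0.00781 = 0 + j44.26 Ω
  C: Z = 1/(jωC) = -j/(ω·C) = 0 - j26.77 Ω
Step 3 — Series combination: Z_total = R + L + C = 152 + j17.49 Ω = 153∠6.6° Ω.

Z = 152 + j17.49 Ω = 153∠6.6° Ω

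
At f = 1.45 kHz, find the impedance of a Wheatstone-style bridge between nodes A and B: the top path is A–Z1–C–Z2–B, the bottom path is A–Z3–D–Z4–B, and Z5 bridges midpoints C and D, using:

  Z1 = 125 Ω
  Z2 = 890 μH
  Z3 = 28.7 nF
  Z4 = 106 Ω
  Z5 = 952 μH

Step 1 — Angular frequency: ω = 2π·f = 2π·1450 = 9111 rad/s.
Step 2 — Component impedances:
  Z1: Z = R = 125 Ω
  Z2: Z = jωL = j·9111·0.00089 = 0 + j8.108 Ω
  Z3: Z = 1/(jωC) = -j/(ω·C) = 0 - j3824 Ω
  Z4: Z = R = 106 Ω
  Z5: Z = jωL = j·9111·0.000952 = 0 + j8.673 Ω
Step 3 — Bridge requires nodal analysis (the Z5 bridge couples midpoints C and D, so the two paths cannot be reduced to a simple series/parallel combination). Setting node B to ground and injecting 1 A at node A, the 3-node admittance system at A, C, D solves to V_A = Z_AB = 125.5 + j3.964 Ω = 125.5∠1.8° Ω.

Z = 125.5 + j3.964 Ω = 125.5∠1.8° Ω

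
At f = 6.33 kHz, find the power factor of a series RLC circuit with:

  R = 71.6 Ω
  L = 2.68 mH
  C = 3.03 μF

Step 1 — Angular frequency: ω = 2π·f = 2π·6330 = 3.977e+04 rad/s.
Step 2 — Component impedances:
  R: Z = R = 71.6 Ω
  L: Z = jωL = j·3.977e+04·0.00268 = 0 + j106.6 Ω
  C: Z = 1/(jωC) = -j/(ω·C) = 0 - j8.298 Ω
Step 3 — Series combination: Z_total = R + L + C = 71.6 + j98.29 Ω = 121.6∠53.9° Ω.
Step 4 — Power factor: PF = cos(φ) = Re(Z)/|Z| = 71.6/121.6 = 0.5888.
Step 5 — Type: Im(Z) = 98.29 ⇒ lagging (phase φ = 53.9°).

PF = 0.5888 (lagging, φ = 53.9°)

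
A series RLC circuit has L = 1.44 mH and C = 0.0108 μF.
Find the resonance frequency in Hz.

Step 1 — Resonance condition Im(Z)=0 gives ω₀ = 1/√(LC).
Step 2 — ω₀ = 1/√(0.00144·1.08e-08) = 2.536e+05 rad/s.
Step 3 — f₀ = ω₀/(2π) = 4.036e+04 Hz.

f₀ = 4.036e+04 Hz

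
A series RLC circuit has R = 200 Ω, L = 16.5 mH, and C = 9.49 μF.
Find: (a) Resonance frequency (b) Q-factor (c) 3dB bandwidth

Step 1 — Resonance: ω₀ = 1/√(LC) = 1/√(0.0165·9.49e-06) = 2527 rad/s.
Step 2 — f₀ = ω₀/(2π) = 402.2 Hz.
Step 3 — Series Q: Q = ω₀L/R = 2527·0.0165/200 = 0.2085.
Step 4 — Bandwidth: Δω = ω₀/Q = 1.212e+04 rad/s; BW = Δω/(2π) = 1929 Hz.

(a) f₀ = 402.2 Hz  (b) Q = 0.2085  (c) BW = 1929 Hz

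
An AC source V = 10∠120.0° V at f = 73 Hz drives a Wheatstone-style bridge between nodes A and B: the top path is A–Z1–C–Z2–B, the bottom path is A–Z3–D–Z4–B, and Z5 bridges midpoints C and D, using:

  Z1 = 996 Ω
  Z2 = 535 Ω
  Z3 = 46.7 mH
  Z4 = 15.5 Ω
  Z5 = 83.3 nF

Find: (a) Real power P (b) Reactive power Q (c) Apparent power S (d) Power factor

Step 1 — Angular frequency: ω = 2π·f = 2π·73 = 458.7 rad/s.
Step 2 — Component impedances:
  Z1: Z = R = 996 Ω
  Z2: Z = R = 535 Ω
  Z3: Z = jωL = j·458.7·0.0467 = 0 + j21.42 Ω
  Z4: Z = R = 15.5 Ω
  Z5: Z = 1/(jωC) = -j/(ω·C) = 0 - j2.617e+04 Ω
Step 3 — Bridge requires nodal analysis (the Z5 bridge couples midpoints C and D, so the two paths cannot be reduced to a simple series/parallel combination). Setting node B to ground and injecting 1 A at node A, the 3-node admittance system at A, C, D solves to V_A = Z_AB = 15.63 + j20.99 Ω = 26.17∠53.3° Ω.
Step 4 — Source phasor: V = 10∠120.0° V = -5 + j8.66 V.
Step 5 — Current: I = V / Z = 0.1513 + j0.3509 A = 0.3821∠66.7° A.
Step 6 — Complex power: S = V·I* = 2.283 + j3.065 VA.
Step 7 — Real power: P = Re(S) = 2.283 W.
Step 8 — Reactive power: Q = Im(S) = 3.065 VAR.
Step 9 — Apparent power: |S| = 3.821 VA.
Step 10 — Power factor: PF = P/|S| = 0.5973 (lagging).

(a) P = 2.283 W  (b) Q = 3.065 VAR  (c) S = 3.821 VA  (d) PF = 0.5973 (lagging)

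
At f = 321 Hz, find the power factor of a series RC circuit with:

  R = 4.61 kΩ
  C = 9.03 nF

Step 1 — Angular frequency: ω = 2π·f = 2π·321 = 2017 rad/s.
Step 2 — Component impedances:
  R: Z = R = 4610 Ω
  C: Z = 1/(jωC) = -j/(ω·C) = 0 - j5.491e+04 Ω
Step 3 — Series combination: Z_total = R + C = 4610 - j5.491e+04 Ω = 5.51e+04∠-85.2° Ω.
Step 4 — Power factor: PF = cos(φ) = Re(Z)/|Z| = 4610/5.51e+04 = 0.08367.
Step 5 — Type: Im(Z) = -5.491e+04 ⇒ leading (phase φ = -85.2°).

PF = 0.08367 (leading, φ = -85.2°)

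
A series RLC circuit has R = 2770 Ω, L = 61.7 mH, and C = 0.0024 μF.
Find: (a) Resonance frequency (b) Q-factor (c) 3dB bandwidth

Step 1 — Resonance condition Im(Z)=0 gives ω₀ = 1/√(LC).
Step 2 — ω₀ = 1/√(0.0617·2.4e-09) = 8.218e+04 rad/s.
Step 3 — f₀ = ω₀/(2π) = 1.308e+04 Hz.
Step 4 — Series Q: Q = ω₀L/R = 8.218e+04·0.0617/2770 = 1.83.
Step 5 — 3dB bandwidth: Δω = ω₀/Q = 4.489e+04 rad/s; BW = Δω/(2π) = 7145 Hz.

(a) f₀ = 1.308e+04 Hz  (b) Q = 1.83  (c) BW = 7145 Hz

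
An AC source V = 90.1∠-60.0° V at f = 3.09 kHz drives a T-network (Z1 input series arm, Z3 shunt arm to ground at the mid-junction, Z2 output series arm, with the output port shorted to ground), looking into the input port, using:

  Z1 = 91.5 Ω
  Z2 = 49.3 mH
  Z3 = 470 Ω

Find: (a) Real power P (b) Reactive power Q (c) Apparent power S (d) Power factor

Step 1 — Angular frequency: ω = 2π·f = 2π·3090 = 1.942e+04 rad/s.
Step 2 — Component impedances:
  Z1: Z = R = 91.5 Ω
  Z2: Z = jωL = j·1.942e+04·0.0493 = 0 + j957.2 Ω
  Z3: Z = R = 470 Ω
Step 3 — With the output port shorted to ground, the output series arm Z2 runs from the junction to ground; the shunt arm Z3 also runs from the junction to ground. They appear in parallel: Z3 || Z2 = 378.7 + j186 Ω.
Step 4 — Series with input arm Z1: Z_in = Z1 + (Z3 || Z2) = 470.2 + j186 Ω = 505.6∠21.6° Ω.
Step 5 — Source phasor: V = 90.1∠-60.0° V = 45.05 - j78.03 V.
Step 6 — Current: I = V / Z = 0.0261 - j0.1763 A = 0.1782∠-81.6° A.
Step 7 — Complex power: S = V·I* = 14.93 + j5.905 VA.
Step 8 — Real power: P = Re(S) = 14.93 W.
Step 9 — Reactive power: Q = Im(S) = 5.905 VAR.
Step 10 — Apparent power: |S| = 16.06 VA.
Step 11 — Power factor: PF = P/|S| = 0.9299 (lagging).

(a) P = 14.93 W  (b) Q = 5.905 VAR  (c) S = 16.06 VA  (d) PF = 0.9299 (lagging)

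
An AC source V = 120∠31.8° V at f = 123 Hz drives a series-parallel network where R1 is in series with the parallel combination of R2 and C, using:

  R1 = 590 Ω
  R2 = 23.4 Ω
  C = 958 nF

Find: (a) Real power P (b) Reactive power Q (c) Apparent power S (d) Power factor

Step 1 — Angular frequency: ω = 2π·f = 2π·123 = 772.8 rad/s.
Step 2 — Component impedances:
  R1: Z = R = 590 Ω
  R2: Z = R = 23.4 Ω
  C: Z = 1/(jωC) = -j/(ω·C) = 0 - j1351 Ω
Step 3 — Parallel branch: R2 || C = 1/(1/R2 + 1/C) = 23.39 - j0.4053 Ω.
Step 4 — Series with R1: Z_total = R1 + (R2 || C) = 613.4 - j0.4053 Ω = 613.4∠-0.0° Ω.
Step 5 — Source phasor: V = 120∠31.8° V = 102 + j63.23 V.
Step 6 — Current: I = V / Z = 0.1662 + j0.1032 A = 0.1956∠31.8° A.
Step 7 — Complex power: S = V·I* = 23.48 - j0.01551 VA.
Step 8 — Real power: P = Re(S) = 23.48 W.
Step 9 — Reactive power: Q = Im(S) = -0.01551 VAR.
Step 10 — Apparent power: |S| = 23.48 VA.
Step 11 — Power factor: PF = P/|S| = 1 (leading).

(a) P = 23.48 W  (b) Q = -0.01551 VAR  (c) S = 23.48 VA  (d) PF = 1 (leading)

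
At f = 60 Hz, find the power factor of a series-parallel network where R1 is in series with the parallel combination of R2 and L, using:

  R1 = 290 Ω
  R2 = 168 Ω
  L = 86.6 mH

Step 1 — Angular frequency: ω = 2π·f = 2π·60 = 377 rad/s.
Step 2 — Component impedances:
  R1: Z = R = 290 Ω
  R2: Z = R = 168 Ω
  L: Z = jωL = j·377·0.0866 = 0 + j32.65 Ω
Step 3 — Parallel branch: R2 || L = 1/(1/R2 + 1/L) = 6.114 + j31.46 Ω.
Step 4 — Series with R1: Z_total = R1 + (R2 || L) = 296.1 + j31.46 Ω = 297.8∠6.1° Ω.
Step 5 — Power factor: PF = cos(φ) = Re(Z)/|Z| = 296.11/297.78 = 0.9944.
Step 6 — Type: Im(Z) = 31.46 ⇒ lagging (phase φ = 6.1°).

PF = 0.9944 (lagging, φ = 6.1°)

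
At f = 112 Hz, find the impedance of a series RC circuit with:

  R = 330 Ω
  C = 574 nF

Step 1 — Angular frequency: ω = 2π·f = 2π·112 = 703.7 rad/s.
Step 2 — Component impedances:
  R: Z = R = 330 Ω
  C: Z = 1/(jωC) = -j/(ω·C) = 0 - j2476 Ω
Step 3 — Series combination: Z_total = R + C = 330 - j2476 Ω = 2498∠-82.4° Ω.

Z = 330 - j2476 Ω = 2498∠-82.4° Ω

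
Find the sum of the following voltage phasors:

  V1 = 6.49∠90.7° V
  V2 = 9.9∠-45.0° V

Step 1 — Convert each phasor to rectangular form:
  V1 = 6.49·(cos(90.7°) + j·sin(90.7°)) = -0.07929 + j6.49 V
  V2 = 9.9·(cos(-45.0°) + j·sin(-45.0°)) = 7 - j7 V
Step 2 — Sum components: V_total = 6.921 - j0.5108 V.
Step 3 — Convert to polar: |V_total| = 6.94 V, ∠V_total = -4.2°.

V_total = 6.94∠-4.2° V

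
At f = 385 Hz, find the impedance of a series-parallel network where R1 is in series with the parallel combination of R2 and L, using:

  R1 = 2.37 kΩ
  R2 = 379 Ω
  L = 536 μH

Step 1 — Angular frequency: ω = 2π·f = 2π·385 = 2419 rad/s.
Step 2 — Component impedances:
  R1: Z = R = 2370 Ω
  R2: Z = R = 379 Ω
  L: Z = jωL = j·2419·0.000536 = 0 + j1.297 Ω
Step 3 — Parallel branch: R2 || L = 1/(1/R2 + 1/L) = 0.004436 + j1.297 Ω.
Step 4 — Series with R1: Z_total = R1 + (R2 || L) = 2370 + j1.297 Ω = 2370∠0.0° Ω.

Z = 2370 + j1.297 Ω = 2370∠0.0° Ω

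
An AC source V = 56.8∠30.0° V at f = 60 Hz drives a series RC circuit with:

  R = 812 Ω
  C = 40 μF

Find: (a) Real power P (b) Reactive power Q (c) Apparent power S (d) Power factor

Step 1 — Angular frequency: ω = 2π·f = 2π·60 = 377 rad/s.
Step 2 — Component impedances:
  R: Z = R = 812 Ω
  C: Z = 1/(jωC) = -j/(ω·C) = 0 - j66.31 Ω
Step 3 — Series combination: Z_total = R + C = 812 - j66.31 Ω = 814.7∠-4.7° Ω.
Step 4 — Source phasor: V = 56.8∠30.0° V = 49.19 + j28.4 V.
Step 5 — Current: I = V / Z = 0.05734 + j0.03966 A = 0.06972∠34.7° A.
Step 6 — Complex power: S = V·I* = 3.947 - j0.3223 VA.
Step 7 — Real power: P = Re(S) = 3.947 W.
Step 8 — Reactive power: Q = Im(S) = -0.3223 VAR.
Step 9 — Apparent power: |S| = 3.96 VA.
Step 10 — Power factor: PF = P/|S| = 0.9967 (leading).

(a) P = 3.947 W  (b) Q = -0.3223 VAR  (c) S = 3.96 VA  (d) PF = 0.9967 (leading)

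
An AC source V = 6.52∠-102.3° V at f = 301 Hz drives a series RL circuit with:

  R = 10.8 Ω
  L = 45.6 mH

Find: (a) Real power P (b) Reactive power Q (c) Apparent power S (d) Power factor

Step 1 — Angular frequency: ω = 2π·f = 2π·301 = 1891 rad/s.
Step 2 — Component impedances:
  R: Z = R = 10.8 Ω
  L: Z = jωL = j·1891·0.0456 = 0 + j86.24 Ω
Step 3 — Series combination: Z_total = R + L = 10.8 + j86.24 Ω = 86.91∠82.9° Ω.
Step 4 — Source phasor: V = 6.52∠-102.3° V = -1.389 - j6.37 V.
Step 5 — Current: I = V / Z = -0.07471 + j0.006749 A = 0.07502∠174.8° A.
Step 6 — Complex power: S = V·I* = 0.06078 + j0.4853 VA.
Step 7 — Real power: P = Re(S) = 0.06078 W.
Step 8 — Reactive power: Q = Im(S) = 0.4853 VAR.
Step 9 — Apparent power: |S| = 0.4891 VA.
Step 10 — Power factor: PF = P/|S| = 0.1243 (lagging).

(a) P = 0.06078 W  (b) Q = 0.4853 VAR  (c) S = 0.4891 VA  (d) PF = 0.1243 (lagging)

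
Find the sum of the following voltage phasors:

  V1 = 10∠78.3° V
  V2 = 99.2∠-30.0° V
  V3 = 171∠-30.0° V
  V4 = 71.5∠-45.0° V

Step 1 — Convert each phasor to rectangular form:
  V1 = 10·(cos(78.3°) + j·sin(78.3°)) = 2.028 + j9.792 V
  V2 = 99.2·(cos(-30.0°) + j·sin(-30.0°)) = 85.91 - j49.6 V
  V3 = 171·(cos(-30.0°) + j·sin(-30.0°)) = 148.1 - j85.5 V
  V4 = 71.5·(cos(-45.0°) + j·sin(-45.0°)) = 50.56 - j50.56 V
Step 2 — Sum components: V_total = 286.6 - j175.9 V.
Step 3 — Convert to polar: |V_total| = 336.2 V, ∠V_total = -31.5°.

V_total = 336.2∠-31.5° V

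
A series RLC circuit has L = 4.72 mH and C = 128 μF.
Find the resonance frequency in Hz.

Step 1 — Resonance condition Im(Z)=0 gives ω₀ = 1/√(LC).
Step 2 — ω₀ = 1/√(0.00472·0.000128) = 1287 rad/s.
Step 3 — f₀ = ω₀/(2π) = 204.8 Hz.

f₀ = 204.8 Hz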